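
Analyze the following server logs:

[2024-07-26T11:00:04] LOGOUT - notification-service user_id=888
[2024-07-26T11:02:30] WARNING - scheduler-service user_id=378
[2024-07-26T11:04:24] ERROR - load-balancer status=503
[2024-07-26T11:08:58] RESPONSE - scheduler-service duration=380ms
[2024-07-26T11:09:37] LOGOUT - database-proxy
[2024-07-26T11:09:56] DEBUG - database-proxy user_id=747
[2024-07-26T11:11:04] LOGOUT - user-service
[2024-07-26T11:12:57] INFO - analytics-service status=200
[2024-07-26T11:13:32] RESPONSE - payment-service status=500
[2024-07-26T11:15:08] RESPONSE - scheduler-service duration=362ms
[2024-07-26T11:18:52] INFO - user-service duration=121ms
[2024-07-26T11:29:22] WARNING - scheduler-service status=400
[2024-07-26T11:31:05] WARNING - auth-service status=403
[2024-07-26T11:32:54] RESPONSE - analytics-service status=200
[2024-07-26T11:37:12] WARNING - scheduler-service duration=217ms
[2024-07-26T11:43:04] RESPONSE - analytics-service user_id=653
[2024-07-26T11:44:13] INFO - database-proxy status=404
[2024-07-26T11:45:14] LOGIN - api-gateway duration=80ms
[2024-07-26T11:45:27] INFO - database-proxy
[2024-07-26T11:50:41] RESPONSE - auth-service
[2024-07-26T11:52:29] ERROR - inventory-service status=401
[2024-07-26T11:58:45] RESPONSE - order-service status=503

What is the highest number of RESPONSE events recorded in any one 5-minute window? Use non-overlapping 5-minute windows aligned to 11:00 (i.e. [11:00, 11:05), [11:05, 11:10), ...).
1

To find the burst window:

1. Divide the log period into non-overlapping 5-minute windows starting at 11:00
2. Count RESPONSE events in each window
3. Find the window with maximum count
4. Maximum events in a window: 1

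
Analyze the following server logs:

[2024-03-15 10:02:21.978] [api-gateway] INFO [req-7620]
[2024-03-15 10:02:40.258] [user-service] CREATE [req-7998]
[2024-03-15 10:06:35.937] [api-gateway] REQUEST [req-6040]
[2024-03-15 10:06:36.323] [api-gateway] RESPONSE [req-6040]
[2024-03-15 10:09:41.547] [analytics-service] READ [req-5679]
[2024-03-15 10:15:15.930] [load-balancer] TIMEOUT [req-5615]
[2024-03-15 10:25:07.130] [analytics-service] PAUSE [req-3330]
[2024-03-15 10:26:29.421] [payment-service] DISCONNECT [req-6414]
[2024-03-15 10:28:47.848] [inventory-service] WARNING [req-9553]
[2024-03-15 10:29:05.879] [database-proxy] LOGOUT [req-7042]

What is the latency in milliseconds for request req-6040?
386

To calculate latency:

1. Find REQUEST with id req-6040: 2024-03-15 10:06:35.937
2. Find RESPONSE with id req-6040: 2024-03-15 10:06:36.323
3. Latency: 2024-03-15 10:06:36.323 - 2024-03-15 10:06:35.937 = 386ms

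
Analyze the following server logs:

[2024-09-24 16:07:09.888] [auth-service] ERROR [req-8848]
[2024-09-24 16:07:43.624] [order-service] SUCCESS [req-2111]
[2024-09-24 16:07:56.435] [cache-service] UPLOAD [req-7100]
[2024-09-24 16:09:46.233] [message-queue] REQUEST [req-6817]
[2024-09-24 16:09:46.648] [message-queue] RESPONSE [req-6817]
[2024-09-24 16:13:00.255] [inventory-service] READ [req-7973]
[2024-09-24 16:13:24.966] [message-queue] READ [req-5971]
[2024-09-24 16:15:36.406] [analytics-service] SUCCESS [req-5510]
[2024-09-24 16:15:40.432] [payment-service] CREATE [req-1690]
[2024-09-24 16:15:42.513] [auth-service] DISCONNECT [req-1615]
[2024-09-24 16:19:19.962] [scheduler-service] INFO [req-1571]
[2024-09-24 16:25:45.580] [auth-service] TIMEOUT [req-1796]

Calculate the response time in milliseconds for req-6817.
415

To calculate latency:

1. Find REQUEST with id req-6817: 2024-09-24 16:09:46.233
2. Find RESPONSE with id req-6817: 2024-09-24 16:09:46.648
3. Latency: 2024-09-24 16:09:46.648 - 2024-09-24 16:09:46.233 = 415ms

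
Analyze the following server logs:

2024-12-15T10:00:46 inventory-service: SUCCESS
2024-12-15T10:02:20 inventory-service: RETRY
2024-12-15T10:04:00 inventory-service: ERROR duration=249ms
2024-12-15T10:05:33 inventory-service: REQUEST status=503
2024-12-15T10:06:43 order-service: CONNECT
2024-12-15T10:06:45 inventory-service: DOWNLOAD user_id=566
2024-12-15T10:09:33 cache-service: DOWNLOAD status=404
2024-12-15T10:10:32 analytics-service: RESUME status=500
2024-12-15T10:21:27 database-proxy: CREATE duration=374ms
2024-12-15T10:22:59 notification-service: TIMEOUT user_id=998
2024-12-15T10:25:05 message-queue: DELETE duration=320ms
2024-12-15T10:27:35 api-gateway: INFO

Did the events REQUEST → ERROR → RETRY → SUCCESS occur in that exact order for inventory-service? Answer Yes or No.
No

To verify sequence order:

1. Find all events in sequence REQUEST → ERROR → RETRY → SUCCESS for inventory-service
2. Extract their timestamps
3. Check if timestamps are in ascending order
4. Result: No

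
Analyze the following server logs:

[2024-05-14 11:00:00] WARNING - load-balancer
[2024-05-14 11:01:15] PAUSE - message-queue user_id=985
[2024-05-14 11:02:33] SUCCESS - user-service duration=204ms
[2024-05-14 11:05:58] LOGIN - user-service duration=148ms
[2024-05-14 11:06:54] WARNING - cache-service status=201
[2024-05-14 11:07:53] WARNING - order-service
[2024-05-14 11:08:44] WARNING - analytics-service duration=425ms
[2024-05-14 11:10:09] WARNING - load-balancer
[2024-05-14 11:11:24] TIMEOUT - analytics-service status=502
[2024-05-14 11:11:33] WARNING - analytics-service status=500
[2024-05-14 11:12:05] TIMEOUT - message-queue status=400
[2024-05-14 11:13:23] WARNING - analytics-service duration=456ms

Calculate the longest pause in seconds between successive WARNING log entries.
414

To find the longest gap:

1. Extract all WARNING events in chronological order
2. Calculate time differences between consecutive events
3. Find the maximum difference
4. Longest gap: 414 seconds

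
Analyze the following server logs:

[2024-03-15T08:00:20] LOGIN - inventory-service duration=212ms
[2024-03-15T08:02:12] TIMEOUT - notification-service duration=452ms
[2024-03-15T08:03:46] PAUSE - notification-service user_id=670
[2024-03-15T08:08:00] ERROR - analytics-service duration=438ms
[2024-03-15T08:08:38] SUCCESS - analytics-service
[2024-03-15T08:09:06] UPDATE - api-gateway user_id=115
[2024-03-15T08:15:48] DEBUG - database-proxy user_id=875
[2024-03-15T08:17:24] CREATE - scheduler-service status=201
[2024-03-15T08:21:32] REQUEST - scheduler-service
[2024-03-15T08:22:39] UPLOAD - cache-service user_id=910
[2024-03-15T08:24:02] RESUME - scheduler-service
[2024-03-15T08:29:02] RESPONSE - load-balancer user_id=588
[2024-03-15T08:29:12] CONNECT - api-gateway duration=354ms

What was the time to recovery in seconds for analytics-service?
38

To calculate recovery time:

1. Find ERROR event for analytics-service: 2024-03-15T08:08:00
2. Find next SUCCESS event for analytics-service: 2024-03-15T08:08:38
3. Recovery time: 2024-03-15T08:08:38 - 2024-03-15T08:08:00 = 38 seconds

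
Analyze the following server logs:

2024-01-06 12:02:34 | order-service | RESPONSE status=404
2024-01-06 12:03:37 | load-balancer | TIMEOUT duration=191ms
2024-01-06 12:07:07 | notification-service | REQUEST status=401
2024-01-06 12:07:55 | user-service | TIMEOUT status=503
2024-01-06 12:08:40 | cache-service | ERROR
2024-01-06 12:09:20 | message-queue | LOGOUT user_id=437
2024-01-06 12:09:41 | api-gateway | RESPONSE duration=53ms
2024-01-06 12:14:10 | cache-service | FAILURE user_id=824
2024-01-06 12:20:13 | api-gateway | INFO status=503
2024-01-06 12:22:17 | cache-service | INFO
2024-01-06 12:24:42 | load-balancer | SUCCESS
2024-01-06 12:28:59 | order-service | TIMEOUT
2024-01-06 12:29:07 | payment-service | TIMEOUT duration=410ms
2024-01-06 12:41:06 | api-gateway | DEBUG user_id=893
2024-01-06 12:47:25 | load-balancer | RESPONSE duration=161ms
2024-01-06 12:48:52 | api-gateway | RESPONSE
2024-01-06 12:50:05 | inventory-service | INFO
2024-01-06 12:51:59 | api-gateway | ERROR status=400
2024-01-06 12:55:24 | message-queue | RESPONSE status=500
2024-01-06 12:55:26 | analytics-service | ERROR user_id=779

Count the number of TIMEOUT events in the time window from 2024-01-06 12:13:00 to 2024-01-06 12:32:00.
2

To count events in the time window:

1. Window boundaries: 2024-01-06 12:13:00 to 2024-01-06 12:32:00
2. Filter for TIMEOUT events within this window
3. Count matching events: 2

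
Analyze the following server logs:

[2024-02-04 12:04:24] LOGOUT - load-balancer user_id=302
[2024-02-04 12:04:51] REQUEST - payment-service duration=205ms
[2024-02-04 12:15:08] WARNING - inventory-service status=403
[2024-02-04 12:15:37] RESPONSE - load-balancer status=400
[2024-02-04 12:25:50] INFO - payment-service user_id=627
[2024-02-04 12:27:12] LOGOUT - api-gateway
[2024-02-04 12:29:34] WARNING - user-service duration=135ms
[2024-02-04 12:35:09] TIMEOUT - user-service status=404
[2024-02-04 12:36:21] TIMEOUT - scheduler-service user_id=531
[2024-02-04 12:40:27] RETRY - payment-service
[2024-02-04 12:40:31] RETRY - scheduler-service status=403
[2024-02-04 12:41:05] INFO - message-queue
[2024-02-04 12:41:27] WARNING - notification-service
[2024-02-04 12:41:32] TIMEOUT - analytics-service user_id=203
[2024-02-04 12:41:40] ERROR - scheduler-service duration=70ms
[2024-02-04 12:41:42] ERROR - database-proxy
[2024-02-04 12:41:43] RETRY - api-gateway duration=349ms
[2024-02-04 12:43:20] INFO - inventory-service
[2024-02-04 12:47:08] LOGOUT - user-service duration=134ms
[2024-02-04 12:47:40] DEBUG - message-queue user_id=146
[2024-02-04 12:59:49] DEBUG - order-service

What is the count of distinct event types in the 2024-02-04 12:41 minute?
5

To count unique event types:

1. Filter events in the minute starting at 2024-02-04 12:41
2. Extract event types from matching entries
3. Count unique types: 5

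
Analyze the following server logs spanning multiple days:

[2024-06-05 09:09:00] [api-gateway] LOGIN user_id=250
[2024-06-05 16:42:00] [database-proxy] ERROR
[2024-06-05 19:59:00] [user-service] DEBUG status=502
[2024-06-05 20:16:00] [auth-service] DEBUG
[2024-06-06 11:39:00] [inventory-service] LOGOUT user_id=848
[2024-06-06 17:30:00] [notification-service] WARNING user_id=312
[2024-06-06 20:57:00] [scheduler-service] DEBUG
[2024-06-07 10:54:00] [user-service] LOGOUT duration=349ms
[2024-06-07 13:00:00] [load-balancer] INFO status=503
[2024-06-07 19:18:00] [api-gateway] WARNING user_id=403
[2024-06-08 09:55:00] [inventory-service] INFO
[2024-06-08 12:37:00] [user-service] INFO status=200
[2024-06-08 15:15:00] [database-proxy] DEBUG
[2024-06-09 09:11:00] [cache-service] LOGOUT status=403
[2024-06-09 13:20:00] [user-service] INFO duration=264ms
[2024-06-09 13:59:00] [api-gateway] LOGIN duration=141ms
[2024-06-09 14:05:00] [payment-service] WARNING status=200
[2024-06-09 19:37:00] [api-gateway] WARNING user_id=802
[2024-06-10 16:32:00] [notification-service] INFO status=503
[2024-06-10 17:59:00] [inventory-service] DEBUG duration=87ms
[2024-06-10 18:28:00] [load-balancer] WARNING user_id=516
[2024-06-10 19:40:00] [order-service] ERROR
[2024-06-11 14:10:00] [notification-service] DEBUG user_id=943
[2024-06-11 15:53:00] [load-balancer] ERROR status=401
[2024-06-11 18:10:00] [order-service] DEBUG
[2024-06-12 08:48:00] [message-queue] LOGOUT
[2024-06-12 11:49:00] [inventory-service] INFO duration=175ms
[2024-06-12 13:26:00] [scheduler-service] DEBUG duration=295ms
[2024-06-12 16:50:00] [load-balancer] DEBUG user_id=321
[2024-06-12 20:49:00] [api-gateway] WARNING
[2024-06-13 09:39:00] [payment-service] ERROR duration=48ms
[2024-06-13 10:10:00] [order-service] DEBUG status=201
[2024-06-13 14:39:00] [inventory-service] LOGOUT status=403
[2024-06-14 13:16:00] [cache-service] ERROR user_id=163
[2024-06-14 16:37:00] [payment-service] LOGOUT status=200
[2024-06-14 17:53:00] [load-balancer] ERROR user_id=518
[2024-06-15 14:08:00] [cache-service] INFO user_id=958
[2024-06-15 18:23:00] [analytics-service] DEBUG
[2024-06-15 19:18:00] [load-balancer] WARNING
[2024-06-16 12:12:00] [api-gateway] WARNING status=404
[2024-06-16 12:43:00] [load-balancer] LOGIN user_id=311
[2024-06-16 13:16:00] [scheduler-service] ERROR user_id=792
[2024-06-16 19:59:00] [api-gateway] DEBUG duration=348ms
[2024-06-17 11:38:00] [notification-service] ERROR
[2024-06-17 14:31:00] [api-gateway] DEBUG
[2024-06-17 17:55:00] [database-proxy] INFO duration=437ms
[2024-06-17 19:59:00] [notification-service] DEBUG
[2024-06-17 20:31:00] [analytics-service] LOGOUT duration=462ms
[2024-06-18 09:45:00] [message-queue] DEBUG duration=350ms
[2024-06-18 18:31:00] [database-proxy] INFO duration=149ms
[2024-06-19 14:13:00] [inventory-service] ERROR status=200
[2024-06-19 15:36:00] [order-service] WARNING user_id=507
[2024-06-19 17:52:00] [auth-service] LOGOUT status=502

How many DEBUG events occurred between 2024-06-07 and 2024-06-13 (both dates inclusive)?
7

To filter by date range:

1. Date range: 2024-06-07 through 2024-06-13, both dates inclusive
2. Filter for DEBUG events whose date falls in this range
3. Count matching events: 7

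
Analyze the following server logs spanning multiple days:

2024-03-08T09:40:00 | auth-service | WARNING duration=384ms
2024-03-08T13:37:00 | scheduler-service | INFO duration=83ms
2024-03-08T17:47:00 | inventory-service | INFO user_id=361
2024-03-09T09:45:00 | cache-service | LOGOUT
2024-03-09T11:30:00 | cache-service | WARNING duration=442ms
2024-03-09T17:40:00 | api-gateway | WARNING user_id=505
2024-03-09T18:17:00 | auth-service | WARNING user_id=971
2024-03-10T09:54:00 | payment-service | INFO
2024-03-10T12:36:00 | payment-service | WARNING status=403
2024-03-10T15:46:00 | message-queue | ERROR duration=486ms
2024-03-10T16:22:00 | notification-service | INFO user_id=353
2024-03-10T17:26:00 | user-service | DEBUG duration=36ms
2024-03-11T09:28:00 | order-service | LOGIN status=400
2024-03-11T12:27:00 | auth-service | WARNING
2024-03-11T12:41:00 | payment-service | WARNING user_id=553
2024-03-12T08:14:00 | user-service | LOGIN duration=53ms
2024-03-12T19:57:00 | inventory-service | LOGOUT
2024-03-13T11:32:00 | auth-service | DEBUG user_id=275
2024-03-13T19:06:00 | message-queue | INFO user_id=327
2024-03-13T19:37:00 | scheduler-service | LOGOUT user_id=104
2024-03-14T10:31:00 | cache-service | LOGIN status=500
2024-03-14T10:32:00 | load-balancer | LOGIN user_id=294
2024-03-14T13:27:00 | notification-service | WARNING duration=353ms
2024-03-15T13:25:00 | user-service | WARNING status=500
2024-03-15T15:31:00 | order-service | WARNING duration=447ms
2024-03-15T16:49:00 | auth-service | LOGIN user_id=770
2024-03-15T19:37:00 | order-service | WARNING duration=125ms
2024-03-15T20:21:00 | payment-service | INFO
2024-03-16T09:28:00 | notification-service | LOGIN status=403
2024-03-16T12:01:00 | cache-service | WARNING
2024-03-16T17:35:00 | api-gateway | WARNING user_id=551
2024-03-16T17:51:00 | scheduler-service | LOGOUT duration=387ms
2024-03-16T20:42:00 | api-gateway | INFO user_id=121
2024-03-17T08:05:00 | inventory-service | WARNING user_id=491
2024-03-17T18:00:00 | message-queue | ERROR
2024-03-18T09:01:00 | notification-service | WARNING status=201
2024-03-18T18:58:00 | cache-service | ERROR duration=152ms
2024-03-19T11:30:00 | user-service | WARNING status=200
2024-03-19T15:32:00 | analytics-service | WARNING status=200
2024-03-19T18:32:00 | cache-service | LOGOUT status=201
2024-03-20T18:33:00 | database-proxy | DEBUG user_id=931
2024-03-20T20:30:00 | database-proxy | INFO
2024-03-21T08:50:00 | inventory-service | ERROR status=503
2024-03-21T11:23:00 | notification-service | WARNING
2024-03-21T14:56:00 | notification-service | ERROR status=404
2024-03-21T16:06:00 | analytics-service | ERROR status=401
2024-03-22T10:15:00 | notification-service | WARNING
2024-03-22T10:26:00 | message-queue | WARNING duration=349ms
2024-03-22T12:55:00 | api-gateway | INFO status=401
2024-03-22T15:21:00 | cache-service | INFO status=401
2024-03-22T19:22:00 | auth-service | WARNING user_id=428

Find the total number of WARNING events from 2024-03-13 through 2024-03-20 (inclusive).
10

To filter by date range:

1. Date range: 2024-03-13 through 2024-03-20, both dates inclusive
2. Filter for WARNING events whose date falls in this range
3. Count matching events: 10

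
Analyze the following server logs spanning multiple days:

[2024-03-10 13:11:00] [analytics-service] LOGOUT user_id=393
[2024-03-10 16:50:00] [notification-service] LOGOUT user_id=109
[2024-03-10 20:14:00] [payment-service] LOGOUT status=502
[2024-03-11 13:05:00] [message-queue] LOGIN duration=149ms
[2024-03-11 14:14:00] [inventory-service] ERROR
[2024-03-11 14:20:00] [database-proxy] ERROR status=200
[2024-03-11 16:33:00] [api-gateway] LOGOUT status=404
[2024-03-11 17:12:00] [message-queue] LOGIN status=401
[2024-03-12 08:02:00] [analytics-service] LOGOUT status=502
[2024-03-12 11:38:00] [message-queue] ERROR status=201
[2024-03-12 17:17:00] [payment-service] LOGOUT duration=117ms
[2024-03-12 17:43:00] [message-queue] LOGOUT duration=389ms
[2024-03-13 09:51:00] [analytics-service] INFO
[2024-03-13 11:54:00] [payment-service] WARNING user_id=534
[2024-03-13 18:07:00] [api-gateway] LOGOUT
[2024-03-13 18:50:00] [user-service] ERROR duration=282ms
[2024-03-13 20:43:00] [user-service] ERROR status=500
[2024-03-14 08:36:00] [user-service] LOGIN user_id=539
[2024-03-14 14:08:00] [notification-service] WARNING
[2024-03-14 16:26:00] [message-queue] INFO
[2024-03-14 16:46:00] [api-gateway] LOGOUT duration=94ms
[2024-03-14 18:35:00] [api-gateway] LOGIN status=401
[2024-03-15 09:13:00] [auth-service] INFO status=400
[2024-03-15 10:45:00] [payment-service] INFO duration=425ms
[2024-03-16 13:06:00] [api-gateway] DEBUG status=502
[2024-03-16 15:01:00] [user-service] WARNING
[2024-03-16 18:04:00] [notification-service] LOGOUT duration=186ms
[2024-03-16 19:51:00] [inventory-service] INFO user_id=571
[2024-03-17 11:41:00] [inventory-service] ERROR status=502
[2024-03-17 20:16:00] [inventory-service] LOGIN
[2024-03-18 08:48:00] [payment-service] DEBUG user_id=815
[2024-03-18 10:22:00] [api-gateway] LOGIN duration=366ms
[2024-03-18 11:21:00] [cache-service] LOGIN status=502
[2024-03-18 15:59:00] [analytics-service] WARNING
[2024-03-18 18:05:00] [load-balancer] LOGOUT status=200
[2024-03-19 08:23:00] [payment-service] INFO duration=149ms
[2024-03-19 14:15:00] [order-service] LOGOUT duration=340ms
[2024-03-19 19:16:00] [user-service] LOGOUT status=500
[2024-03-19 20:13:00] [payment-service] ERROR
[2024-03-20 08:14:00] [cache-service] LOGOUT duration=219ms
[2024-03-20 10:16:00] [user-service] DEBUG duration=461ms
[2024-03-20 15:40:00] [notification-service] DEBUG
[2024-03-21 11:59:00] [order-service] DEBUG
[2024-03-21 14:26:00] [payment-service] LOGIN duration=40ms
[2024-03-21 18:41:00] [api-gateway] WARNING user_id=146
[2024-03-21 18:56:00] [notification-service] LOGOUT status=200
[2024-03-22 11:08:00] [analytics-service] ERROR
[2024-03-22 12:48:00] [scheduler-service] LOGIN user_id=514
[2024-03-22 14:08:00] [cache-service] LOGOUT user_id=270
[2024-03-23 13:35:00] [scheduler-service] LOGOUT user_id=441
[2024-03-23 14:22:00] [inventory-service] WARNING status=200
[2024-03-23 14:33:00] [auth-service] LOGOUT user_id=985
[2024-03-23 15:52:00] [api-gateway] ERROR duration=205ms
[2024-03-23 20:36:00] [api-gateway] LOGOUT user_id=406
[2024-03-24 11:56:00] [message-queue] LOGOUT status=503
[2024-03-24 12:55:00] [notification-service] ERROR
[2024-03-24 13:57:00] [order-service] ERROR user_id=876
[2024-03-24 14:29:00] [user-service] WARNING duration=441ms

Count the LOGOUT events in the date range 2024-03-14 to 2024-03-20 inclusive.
6

To filter by date range:

1. Date range: 2024-03-14 through 2024-03-20, both dates inclusive
2. Filter for LOGOUT events whose date falls in this range
3. Count matching events: 6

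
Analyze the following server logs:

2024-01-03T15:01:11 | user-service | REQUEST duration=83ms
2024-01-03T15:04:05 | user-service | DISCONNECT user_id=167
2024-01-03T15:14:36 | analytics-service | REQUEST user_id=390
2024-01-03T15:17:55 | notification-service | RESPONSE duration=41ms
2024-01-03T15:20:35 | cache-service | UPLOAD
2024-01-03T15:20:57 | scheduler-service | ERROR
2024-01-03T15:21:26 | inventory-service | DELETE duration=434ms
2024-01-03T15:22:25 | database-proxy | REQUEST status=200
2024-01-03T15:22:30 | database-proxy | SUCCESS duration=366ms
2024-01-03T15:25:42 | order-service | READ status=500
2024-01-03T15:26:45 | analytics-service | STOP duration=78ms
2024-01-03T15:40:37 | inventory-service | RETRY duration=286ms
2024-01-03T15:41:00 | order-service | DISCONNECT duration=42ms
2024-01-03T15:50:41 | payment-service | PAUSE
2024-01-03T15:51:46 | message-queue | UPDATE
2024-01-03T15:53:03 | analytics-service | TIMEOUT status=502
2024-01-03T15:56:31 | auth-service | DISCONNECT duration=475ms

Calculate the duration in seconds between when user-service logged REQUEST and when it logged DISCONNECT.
174

To find the time between events:

1. Locate the first REQUEST event for user-service: 2024-01-03T15:01:11
2. Locate the first DISCONNECT event for user-service: 2024-01-03T15:04:05
3. Calculate the difference: 2024-01-03T15:04:05 - 2024-01-03T15:01:11 = 174 seconds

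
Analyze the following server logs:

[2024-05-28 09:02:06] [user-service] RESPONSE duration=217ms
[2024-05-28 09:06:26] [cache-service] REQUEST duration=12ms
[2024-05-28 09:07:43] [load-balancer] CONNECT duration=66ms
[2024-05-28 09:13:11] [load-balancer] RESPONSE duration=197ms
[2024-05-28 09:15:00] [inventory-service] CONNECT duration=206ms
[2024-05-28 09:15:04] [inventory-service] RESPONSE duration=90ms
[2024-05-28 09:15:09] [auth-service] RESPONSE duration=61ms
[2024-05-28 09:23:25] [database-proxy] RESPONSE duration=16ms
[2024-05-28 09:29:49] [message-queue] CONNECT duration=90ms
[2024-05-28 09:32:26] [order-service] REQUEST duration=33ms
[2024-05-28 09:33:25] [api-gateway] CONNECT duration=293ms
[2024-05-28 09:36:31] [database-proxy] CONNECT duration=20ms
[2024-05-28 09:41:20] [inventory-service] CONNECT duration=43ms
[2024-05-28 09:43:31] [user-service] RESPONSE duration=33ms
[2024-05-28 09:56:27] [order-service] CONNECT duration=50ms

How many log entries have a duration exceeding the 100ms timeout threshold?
4

To count timeouts:

1. Threshold: 100ms
2. Extract duration from each log entry
3. Count entries where duration > 100
4. Timeout count: 4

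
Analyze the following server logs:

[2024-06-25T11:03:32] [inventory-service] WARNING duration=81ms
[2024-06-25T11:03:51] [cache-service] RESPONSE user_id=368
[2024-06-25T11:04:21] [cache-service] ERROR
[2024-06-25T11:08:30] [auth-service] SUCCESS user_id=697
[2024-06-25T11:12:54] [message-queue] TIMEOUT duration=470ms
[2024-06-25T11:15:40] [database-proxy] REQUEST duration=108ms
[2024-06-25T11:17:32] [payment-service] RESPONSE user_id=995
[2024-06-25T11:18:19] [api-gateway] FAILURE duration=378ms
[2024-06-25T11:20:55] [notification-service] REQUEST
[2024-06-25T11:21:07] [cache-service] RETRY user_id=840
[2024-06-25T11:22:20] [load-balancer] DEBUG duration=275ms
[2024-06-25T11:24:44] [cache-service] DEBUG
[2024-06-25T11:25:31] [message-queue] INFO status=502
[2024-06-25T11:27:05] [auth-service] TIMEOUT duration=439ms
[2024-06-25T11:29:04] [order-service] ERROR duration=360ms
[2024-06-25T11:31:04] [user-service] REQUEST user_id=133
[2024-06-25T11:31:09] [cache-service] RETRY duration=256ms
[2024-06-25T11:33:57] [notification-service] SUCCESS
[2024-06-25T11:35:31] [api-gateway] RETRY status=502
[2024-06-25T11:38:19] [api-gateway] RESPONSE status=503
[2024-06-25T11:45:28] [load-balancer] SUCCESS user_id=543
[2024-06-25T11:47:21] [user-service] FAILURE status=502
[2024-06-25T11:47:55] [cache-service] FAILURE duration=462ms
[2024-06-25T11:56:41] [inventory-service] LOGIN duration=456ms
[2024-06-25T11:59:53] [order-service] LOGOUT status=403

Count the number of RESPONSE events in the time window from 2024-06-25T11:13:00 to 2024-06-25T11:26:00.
1

To count events in the time window:

1. Window boundaries: 2024-06-25T11:13:00 to 2024-06-25T11:26:00
2. Filter for RESPONSE events within this window
3. Count matching events: 1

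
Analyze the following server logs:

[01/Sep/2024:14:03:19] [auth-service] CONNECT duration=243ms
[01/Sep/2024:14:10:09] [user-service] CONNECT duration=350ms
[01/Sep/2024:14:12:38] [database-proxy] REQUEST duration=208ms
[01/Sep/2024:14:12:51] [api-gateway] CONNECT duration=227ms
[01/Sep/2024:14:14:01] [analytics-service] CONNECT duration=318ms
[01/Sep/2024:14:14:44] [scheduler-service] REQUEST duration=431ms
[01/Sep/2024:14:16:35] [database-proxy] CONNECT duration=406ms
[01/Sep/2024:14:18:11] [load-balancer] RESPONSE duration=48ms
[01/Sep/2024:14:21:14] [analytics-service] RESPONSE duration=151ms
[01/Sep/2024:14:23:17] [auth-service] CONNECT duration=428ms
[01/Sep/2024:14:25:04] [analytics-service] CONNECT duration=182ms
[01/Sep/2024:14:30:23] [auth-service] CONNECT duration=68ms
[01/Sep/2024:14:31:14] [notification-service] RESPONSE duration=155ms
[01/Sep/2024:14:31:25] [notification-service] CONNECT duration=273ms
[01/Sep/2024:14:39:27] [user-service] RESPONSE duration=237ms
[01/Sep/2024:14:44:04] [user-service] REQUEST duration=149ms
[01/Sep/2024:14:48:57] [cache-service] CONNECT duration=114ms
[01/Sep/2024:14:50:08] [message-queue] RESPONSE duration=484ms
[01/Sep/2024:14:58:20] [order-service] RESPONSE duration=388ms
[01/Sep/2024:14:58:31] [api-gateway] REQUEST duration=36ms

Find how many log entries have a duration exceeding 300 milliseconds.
7

To count timeouts:

1. Threshold: 300ms
2. Extract duration from each log entry
3. Count entries where duration > 300
4. Timeout count: 7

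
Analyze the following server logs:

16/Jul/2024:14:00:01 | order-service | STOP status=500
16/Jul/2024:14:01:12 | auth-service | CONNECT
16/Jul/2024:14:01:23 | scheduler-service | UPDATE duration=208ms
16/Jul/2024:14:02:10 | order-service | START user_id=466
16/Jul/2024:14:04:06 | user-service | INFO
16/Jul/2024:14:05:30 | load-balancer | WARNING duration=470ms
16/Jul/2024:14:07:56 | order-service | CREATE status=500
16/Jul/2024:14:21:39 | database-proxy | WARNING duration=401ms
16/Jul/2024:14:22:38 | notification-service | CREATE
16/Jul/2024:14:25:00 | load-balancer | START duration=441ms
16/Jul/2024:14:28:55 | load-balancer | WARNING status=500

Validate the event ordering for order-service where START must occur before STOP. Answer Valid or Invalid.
Invalid

To validate ordering:

1. Required order: START → STOP
2. Rule: START must occur before STOP
3. Check actual order of events for order-service
4. Result: Invalid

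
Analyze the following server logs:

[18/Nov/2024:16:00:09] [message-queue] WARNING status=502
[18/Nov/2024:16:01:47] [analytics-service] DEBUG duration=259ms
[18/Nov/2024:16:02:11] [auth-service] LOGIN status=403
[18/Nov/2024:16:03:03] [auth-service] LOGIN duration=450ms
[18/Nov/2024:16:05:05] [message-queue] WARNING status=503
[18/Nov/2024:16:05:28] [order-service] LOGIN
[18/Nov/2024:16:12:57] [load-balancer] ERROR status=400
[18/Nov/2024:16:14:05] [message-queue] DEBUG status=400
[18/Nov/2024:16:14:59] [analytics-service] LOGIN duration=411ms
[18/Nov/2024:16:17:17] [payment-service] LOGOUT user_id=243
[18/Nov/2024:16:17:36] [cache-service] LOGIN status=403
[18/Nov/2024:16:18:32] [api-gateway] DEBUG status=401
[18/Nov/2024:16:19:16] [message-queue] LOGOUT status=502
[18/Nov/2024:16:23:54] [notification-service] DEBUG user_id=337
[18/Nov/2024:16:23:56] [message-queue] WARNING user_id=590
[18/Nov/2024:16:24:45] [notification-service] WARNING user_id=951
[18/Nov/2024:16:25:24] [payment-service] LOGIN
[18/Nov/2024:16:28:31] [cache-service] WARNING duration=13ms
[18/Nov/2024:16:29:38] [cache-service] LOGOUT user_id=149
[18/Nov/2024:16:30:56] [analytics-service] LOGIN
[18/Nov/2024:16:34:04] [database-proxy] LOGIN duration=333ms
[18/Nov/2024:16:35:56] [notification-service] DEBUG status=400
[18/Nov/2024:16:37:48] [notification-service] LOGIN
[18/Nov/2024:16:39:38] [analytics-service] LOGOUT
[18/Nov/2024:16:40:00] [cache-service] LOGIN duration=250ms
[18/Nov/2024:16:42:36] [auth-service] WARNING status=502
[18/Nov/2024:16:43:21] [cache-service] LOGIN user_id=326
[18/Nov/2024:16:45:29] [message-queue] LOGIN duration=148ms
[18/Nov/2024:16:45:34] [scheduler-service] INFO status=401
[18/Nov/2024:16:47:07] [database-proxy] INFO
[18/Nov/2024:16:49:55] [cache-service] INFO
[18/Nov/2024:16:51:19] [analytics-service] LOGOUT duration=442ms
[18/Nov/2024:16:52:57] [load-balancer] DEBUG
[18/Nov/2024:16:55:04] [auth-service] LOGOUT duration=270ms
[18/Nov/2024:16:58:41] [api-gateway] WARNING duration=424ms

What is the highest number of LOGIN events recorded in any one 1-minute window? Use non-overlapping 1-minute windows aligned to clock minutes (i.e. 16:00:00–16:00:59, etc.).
1

To find the burst window:

1. Divide the log period into non-overlapping 1-minute windows starting at 16:00
2. Count LOGIN events in each window
3. Find the window with maximum count
4. Maximum events in a window: 1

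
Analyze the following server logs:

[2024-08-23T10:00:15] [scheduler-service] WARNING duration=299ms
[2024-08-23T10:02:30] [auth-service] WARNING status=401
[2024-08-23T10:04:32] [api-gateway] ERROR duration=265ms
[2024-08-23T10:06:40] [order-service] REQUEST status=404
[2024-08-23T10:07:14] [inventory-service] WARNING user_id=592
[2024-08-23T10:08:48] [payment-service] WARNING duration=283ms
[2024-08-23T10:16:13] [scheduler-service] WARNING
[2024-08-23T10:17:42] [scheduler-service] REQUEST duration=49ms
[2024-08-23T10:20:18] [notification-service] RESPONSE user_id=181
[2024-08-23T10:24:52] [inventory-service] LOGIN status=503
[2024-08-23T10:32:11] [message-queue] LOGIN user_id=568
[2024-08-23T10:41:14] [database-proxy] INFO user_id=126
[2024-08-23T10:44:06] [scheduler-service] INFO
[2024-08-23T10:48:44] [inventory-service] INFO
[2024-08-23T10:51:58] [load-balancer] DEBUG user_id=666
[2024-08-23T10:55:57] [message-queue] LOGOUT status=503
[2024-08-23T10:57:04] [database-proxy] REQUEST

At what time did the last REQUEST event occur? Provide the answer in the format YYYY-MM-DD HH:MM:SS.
2024-08-23 10:57:04

To find the last event:

1. Filter for all REQUEST events
2. Sort by timestamp
3. Select the last one
4. Timestamp: 2024-08-23 10:57:04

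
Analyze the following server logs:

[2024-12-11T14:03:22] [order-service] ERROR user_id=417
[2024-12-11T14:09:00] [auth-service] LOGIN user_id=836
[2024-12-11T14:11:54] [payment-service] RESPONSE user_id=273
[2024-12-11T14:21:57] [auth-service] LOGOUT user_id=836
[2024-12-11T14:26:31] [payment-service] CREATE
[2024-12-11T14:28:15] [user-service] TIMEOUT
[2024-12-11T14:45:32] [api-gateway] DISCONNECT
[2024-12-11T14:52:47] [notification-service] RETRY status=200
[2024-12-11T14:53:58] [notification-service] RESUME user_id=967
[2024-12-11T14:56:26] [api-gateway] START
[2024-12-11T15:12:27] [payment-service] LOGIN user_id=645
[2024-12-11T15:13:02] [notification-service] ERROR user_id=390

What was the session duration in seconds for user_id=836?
777

To calculate session duration:

1. Find LOGIN event for user_id=836: 2024-12-11T14:09:00
2. Find LOGOUT event for user_id=836: 2024-12-11T14:21:57
3. Session duration: 2024-12-11T14:21:57 - 2024-12-11T14:09:00 = 777 seconds (12 minutes)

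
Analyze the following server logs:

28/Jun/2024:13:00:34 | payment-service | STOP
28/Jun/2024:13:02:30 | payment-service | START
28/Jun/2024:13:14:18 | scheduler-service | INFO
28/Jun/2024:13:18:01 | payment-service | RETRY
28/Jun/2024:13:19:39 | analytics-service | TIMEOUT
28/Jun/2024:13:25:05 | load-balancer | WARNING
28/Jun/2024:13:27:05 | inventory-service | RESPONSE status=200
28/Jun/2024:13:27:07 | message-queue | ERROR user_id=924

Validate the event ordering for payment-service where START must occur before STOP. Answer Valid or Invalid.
Invalid

To validate ordering:

1. Required order: START → STOP
2. Rule: START must occur before STOP
3. Check actual order of events for payment-service
4. Result: Invalid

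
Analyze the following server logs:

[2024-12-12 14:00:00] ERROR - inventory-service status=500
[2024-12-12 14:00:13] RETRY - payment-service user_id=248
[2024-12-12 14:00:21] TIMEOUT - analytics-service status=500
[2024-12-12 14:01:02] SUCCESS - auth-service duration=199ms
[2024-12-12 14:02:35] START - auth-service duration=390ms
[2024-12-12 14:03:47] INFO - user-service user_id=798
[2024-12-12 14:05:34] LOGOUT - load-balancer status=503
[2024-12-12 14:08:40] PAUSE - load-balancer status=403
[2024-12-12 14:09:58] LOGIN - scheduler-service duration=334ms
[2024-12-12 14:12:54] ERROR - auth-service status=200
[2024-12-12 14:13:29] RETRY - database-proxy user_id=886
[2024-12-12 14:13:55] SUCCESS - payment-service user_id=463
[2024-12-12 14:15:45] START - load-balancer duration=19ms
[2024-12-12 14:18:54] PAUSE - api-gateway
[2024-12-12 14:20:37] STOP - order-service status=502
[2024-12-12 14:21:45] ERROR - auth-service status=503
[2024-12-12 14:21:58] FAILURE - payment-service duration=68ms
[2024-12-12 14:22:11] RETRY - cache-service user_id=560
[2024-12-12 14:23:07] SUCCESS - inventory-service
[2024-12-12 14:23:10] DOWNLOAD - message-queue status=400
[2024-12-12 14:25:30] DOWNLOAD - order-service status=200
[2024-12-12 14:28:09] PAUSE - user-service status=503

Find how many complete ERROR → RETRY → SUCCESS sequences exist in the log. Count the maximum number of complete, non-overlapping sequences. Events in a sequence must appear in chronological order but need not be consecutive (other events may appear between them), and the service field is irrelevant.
3

To count sequences:

1. Look for pattern: ERROR → RETRY → SUCCESS
2. Greedily scan the log in chronological order, matching each sequence element in turn (ignoring service)
3. Each time the full pattern completes, increment the count and restart matching from the next event
4. Complete non-overlapping sequences found: 3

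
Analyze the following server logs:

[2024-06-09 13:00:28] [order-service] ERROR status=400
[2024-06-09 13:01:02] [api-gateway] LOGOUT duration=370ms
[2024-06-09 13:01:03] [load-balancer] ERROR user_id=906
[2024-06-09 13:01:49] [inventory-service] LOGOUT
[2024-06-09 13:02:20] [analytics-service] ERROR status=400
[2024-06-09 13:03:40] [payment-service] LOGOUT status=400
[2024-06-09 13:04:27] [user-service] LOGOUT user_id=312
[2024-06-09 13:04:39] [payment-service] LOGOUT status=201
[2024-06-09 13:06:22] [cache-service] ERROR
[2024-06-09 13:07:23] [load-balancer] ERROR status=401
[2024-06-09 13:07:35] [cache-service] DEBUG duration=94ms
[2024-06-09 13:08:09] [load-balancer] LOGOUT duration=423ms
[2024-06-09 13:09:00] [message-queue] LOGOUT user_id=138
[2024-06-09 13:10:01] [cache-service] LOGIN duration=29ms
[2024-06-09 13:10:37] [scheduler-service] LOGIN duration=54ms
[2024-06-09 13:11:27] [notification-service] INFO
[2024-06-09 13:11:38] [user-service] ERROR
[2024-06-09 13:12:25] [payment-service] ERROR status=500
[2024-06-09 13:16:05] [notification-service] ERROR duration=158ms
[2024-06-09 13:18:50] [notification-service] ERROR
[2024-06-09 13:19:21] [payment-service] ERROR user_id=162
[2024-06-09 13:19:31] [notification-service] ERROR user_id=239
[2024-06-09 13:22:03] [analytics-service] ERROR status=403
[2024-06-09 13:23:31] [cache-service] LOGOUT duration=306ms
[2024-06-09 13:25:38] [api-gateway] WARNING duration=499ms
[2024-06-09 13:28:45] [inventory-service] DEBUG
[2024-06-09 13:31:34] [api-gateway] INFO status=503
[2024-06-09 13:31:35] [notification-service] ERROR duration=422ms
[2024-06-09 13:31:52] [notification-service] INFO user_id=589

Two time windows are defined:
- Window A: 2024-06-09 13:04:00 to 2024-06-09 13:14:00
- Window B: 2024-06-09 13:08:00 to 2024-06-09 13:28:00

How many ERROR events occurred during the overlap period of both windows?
2

To find overlap events:

1. Window A: 2024-06-09 13:04:00 to 2024-06-09 13:14:00
2. Window B: 2024-06-09 13:08:00 to 2024-06-09 13:28:00
3. Overlap period: 2024-06-09 13:08:00 to 2024-06-09 13:14:00
4. Count ERROR events in overlap: 2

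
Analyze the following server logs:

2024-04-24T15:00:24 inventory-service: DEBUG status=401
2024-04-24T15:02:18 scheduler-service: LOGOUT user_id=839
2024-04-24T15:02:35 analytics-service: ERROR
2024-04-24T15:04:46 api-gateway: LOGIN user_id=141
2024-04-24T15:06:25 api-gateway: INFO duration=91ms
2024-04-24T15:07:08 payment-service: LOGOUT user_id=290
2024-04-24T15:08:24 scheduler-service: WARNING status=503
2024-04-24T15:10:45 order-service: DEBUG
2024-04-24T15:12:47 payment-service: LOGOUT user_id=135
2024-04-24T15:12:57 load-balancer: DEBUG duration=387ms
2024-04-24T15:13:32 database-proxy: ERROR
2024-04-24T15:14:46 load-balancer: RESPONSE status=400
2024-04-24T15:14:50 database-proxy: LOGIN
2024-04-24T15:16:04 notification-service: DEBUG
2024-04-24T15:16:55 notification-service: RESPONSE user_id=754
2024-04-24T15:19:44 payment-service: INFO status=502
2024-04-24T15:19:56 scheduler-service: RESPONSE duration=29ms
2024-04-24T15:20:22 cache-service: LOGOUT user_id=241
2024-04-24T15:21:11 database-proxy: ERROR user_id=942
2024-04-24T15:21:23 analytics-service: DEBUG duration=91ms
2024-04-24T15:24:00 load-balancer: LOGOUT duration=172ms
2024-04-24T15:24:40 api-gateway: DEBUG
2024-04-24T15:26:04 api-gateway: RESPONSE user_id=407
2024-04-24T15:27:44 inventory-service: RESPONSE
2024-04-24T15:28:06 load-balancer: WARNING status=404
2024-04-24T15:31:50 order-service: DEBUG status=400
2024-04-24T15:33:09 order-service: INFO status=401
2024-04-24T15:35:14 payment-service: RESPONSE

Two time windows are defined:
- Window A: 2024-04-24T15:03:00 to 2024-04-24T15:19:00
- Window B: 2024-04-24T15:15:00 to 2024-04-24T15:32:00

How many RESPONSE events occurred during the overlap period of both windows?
1

To find overlap events:

1. Window A: 2024-04-24T15:03:00 to 2024-04-24T15:19:00
2. Window B: 2024-04-24T15:15:00 to 2024-04-24T15:32:00
3. Overlap period: 2024-04-24T15:15:00 to 2024-04-24T15:19:00
4. Count RESPONSE events in overlap: 1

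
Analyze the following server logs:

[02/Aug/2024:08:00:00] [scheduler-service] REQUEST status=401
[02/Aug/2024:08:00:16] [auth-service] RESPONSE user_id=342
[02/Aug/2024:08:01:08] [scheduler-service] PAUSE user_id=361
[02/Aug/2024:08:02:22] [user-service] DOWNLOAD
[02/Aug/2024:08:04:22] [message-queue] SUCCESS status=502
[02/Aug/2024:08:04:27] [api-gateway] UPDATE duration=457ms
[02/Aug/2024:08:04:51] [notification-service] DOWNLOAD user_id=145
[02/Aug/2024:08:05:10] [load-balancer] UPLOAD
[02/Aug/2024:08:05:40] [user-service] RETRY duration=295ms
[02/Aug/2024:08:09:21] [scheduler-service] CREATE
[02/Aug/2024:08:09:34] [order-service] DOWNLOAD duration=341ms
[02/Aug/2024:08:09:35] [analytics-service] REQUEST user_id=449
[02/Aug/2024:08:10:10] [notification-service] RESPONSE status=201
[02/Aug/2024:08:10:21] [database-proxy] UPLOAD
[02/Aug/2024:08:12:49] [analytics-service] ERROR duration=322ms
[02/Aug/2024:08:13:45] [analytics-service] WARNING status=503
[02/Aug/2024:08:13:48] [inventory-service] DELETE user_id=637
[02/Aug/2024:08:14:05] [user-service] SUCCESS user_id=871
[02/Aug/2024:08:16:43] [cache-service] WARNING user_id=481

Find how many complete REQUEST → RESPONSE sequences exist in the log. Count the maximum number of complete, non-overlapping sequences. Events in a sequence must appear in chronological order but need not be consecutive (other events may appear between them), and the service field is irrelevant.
2

To count sequences:

1. Look for pattern: REQUEST → RESPONSE
2. Greedily scan the log in chronological order, matching each sequence element in turn (ignoring service)
3. Each time the full pattern completes, increment the count and restart matching from the next event
4. Complete non-overlapping sequences found: 2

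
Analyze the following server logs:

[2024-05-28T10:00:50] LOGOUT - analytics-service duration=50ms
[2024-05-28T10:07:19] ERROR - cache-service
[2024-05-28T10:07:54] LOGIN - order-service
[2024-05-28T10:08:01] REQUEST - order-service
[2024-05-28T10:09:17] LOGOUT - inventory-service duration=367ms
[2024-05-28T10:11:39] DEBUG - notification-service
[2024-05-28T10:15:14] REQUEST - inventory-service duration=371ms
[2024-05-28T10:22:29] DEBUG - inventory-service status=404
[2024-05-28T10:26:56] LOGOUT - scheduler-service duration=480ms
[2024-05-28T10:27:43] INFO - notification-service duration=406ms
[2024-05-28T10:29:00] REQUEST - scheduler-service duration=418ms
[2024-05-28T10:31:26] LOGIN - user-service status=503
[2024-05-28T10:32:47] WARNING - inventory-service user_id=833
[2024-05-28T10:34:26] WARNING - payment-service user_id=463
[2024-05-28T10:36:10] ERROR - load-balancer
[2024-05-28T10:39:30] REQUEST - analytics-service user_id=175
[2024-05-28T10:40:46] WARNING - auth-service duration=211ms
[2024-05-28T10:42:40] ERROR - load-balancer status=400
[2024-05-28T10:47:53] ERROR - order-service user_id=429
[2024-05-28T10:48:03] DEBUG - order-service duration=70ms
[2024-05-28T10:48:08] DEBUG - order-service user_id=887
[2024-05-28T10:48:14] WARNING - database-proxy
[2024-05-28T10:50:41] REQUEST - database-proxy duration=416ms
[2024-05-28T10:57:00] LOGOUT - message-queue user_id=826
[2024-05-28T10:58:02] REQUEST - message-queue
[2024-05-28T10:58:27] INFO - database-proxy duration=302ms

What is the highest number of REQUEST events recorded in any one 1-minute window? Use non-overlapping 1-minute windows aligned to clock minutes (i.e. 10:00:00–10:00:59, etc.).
1

To find the burst window:

1. Divide the log period into non-overlapping 1-minute windows starting at 10:00
2. Count REQUEST events in each window
3. Find the window with maximum count
4. Maximum events in a window: 1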